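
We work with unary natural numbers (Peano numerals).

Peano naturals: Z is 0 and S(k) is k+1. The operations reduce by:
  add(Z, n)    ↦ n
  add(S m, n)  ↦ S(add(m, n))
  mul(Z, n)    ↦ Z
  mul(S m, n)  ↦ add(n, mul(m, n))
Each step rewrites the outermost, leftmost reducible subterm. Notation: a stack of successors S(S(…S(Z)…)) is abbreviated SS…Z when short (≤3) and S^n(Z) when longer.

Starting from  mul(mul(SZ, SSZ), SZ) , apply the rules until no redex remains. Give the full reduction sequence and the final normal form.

  start: mul(mul(SZ, SSZ), SZ)
  →1  mul(add(SSZ, mul(Z, SSZ)), SZ)
  →2  mul(S(add(SZ, mul(Z, SSZ))), SZ)
  →3  add(SZ, mul(add(SZ, mul(Z, SSZ)), SZ))
  →4  S(add(Z, mul(add(SZ, mul(Z, SSZ)), SZ)))
  →5  S(mul(add(SZ, mul(Z, SSZ)), SZ))
  →6  S(mul(S(add(Z, mul(Z, SSZ))), SZ))
  →7  S(add(SZ, mul(add(Z, mul(Z, SSZ)), SZ)))
  →8  S(S(add(Z, mul(add(Z, mul(Z, SSZ)), SZ))))
  →9  S(S(mul(add(Z, mul(Z, SSZ)), SZ)))
  →10  S(S(mul(mul(Z, SSZ), SZ)))
  →11  S(S(mul(Z, SZ)))
  →12  SSZ

Answer: normal form = SSZ  (in 12 steps)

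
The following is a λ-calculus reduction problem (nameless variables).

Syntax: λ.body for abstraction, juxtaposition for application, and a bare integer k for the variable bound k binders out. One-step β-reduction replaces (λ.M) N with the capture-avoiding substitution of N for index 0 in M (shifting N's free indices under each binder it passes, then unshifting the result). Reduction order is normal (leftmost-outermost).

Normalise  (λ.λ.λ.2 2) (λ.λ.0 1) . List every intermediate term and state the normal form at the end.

  start: (λ.λ.λ.2 2) (λ.λ.0 1)
  →1  λ.λ.(λ.λ.0 1) (λ.λ.0 1)
  →2  λ.λ.λ.0 (λ.λ.0 1)

Answer: normal form = λ.λ.λ.0 (λ.λ.0 1)  (in 2 steps)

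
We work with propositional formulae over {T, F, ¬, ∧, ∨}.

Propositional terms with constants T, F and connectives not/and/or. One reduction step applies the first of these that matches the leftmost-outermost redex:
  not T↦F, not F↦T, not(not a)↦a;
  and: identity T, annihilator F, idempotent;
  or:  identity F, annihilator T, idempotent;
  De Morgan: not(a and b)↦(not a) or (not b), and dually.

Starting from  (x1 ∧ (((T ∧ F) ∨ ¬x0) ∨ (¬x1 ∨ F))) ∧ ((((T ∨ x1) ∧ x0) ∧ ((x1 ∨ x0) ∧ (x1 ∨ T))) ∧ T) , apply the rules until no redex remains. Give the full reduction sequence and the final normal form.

  start: (x1 ∧ (((T ∧ F) ∨ ¬x0) ∨ (¬x1 ∨ F))) ∧ ((((T ∨ x1) ∧ x0) ∧ ((x1 ∨ x0) ∧ (x1 ∨ T))) ∧ T)
  →1  (x1 ∧ ((F ∨ ¬x0) ∨ (¬x1 ∨ F))) ∧ ((((T ∨ x1) ∧ x0) ∧ ((x1 ∨ x0) ∧ (x1 ∨ T))) ∧ T)
  →2  (x1 ∧ (¬x0 ∨ (¬x1 ∨ F))) ∧ ((((T ∨ x1) ∧ x0) ∧ ((x1 ∨ x0) ∧ (x1 ∨ T))) ∧ T)
  →3  (x1 ∧ (¬x0 ∨ ¬x1)) ∧ ((((T ∨ x1) ∧ x0) ∧ ((x1 ∨ x0) ∧ (x1 ∨ T))) ∧ T)
  →4  (x1 ∧ (¬x0 ∨ ¬x1)) ∧ (((T ∨ x1) ∧ x0) ∧ ((x1 ∨ x0) ∧ (x1 ∨ T)))
  →5  (x1 ∧ (¬x0 ∨ ¬x1)) ∧ ((T ∧ x0) ∧ ((x1 ∨ x0) ∧ (x1 ∨ T)))
  →6  (x1 ∧ (¬x0 ∨ ¬x1)) ∧ (x0 ∧ ((x1 ∨ x0) ∧ (x1 ∨ T)))
  →7  (x1 ∧ (¬x0 ∨ ¬x1)) ∧ (x0 ∧ ((x1 ∨ x0) ∧ T))
  →8  (x1 ∧ (¬x0 ∨ ¬x1)) ∧ (x0 ∧ (x1 ∨ x0))

Answer: normal form = (x1 ∧ (¬x0 ∨ ¬x1)) ∧ (x0 ∧ (x1 ∨ x0))  (in 8 steps)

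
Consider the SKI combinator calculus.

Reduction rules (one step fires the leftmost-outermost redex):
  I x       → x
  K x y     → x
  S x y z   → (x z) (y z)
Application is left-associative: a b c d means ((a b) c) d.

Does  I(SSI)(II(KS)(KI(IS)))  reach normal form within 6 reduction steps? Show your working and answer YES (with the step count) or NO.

Answer: NO — after 6 steps the term is SS(II(KS)(KI(IS))), not yet normal

Working:
  start: I(SSI)(II(KS)(KI(IS)))
  step 1: SSI(II(KS)(KI(IS)))
  step 2: S(II(KS)(KI(IS)))(I(II(KS)(KI(IS))))
  step 3: S(I(KS)(KI(IS)))(I(II(KS)(KI(IS))))
  step 4: S(KS(KI(IS)))(I(II(KS)(KI(IS))))
  step 5: SS(I(II(KS)(KI(IS))))
  step 6: SS(II(KS)(KI(IS)))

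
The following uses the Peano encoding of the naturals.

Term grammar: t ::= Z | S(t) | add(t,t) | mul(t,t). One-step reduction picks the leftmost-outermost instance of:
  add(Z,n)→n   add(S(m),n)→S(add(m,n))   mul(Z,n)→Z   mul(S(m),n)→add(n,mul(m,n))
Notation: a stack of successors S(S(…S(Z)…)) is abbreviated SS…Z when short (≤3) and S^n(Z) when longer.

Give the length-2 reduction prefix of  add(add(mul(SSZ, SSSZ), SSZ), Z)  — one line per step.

Answer: after 2 steps: add(add(S(add(SSZ, mul(SZ, SSSZ))), SSZ), Z)

Reduction:
  start: add(add(mul(SSZ, SSSZ), SSZ), Z)
  →1  add(add(add(SSSZ, mul(SZ, SSSZ)), SSZ), Z)
  →2  add(add(S(add(SSZ, mul(SZ, SSSZ))), SSZ), Z)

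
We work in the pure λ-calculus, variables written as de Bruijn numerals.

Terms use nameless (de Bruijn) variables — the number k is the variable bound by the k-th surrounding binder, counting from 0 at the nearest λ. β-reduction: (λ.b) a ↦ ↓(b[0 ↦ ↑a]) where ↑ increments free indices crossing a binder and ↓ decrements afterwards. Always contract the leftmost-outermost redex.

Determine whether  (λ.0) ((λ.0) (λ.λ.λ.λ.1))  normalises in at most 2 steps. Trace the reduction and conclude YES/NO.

Answer: YES — reaches normal form λ.λ.λ.λ.1 in 2 ≤ 2 steps

Reduction:
  start: (λ.0) ((λ.0) (λ.λ.λ.λ.1))
  [1] (λ.0) (λ.λ.λ.λ.1)
  [2] λ.λ.λ.λ.1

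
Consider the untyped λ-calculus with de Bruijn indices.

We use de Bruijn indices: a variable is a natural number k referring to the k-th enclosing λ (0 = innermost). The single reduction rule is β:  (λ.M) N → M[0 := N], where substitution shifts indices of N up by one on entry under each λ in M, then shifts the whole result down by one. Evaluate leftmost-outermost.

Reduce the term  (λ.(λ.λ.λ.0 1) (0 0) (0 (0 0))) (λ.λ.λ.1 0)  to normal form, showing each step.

Answer: normal form = λ.0 (λ.λ.1 0)  (in 4 steps)

Derivation:
  start: (λ.(λ.λ.λ.0 1) (0 0) (0 (0 0))) (λ.λ.λ.1 0)
  [1] (λ.λ.λ.0 1) ((λ.λ.λ.1 0) (λ.λ.λ.1 0)) ((λ.λ.λ.1 0) ((λ.λ.λ.1 0) (λ.λ.λ.1 0)))
  [2] (λ.λ.0 1) ((λ.λ.λ.1 0) ((λ.λ.λ.1 0) (λ.λ.λ.1 0)))
  [3] λ.0 ((λ.λ.λ.1 0) ((λ.λ.λ.1 0) (λ.λ.λ.1 0)))
  [4] λ.0 (λ.λ.1 0)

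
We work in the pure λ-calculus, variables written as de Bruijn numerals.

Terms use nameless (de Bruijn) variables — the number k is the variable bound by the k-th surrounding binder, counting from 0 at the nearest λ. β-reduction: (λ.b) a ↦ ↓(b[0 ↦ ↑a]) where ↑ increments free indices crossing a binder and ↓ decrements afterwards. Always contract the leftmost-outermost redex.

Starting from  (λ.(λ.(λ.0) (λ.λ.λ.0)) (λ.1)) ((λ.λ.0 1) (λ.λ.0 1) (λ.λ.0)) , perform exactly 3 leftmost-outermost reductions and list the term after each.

  start: (λ.(λ.(λ.0) (λ.λ.λ.0)) (λ.1)) ((λ.λ.0 1) (λ.λ.0 1) (λ.λ.0))
  step 1: (λ.(λ.0) (λ.λ.λ.0)) (λ.(λ.λ.0 1) (λ.λ.0 1) (λ.λ.0))
  step 2: (λ.0) (λ.λ.λ.0)
  step 3: λ.λ.λ.0

Answer: after 3 steps: λ.λ.λ.0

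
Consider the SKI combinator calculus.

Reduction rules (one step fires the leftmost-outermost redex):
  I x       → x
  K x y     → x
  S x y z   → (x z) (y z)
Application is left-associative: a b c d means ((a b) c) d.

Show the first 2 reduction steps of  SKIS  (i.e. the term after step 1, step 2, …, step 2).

  start: SKIS
  →1  KS(IS)
  →2  S

Answer: after 2 steps: S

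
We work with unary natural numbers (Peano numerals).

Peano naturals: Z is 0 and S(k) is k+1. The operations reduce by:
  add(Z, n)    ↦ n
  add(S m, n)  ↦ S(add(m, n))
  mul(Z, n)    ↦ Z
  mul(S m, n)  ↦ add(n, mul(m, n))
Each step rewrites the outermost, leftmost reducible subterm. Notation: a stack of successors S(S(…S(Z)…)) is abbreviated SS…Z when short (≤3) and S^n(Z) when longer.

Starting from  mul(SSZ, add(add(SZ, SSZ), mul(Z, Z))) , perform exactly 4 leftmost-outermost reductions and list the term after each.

Answer: after 4 steps: S(add(add(add(Z, SSZ), mul(Z, Z)), mul(SZ, add(add(SZ, SSZ), mul(Z, Z)))))

Reduction:
  start: mul(SSZ, add(add(SZ, SSZ), mul(Z, Z)))
  →1  add(add(add(SZ, SSZ), mul(Z, Z)), mul(SZ, add(add(SZ, SSZ), mul(Z, Z))))
  →2  add(add(S(add(Z, SSZ)), mul(Z, Z)), mul(SZ, add(add(SZ, SSZ), mul(Z, Z))))
  →3  add(S(add(add(Z, SSZ), mul(Z, Z))), mul(SZ, add(add(SZ, SSZ), mul(Z, Z))))
  →4  S(add(add(add(Z, SSZ), mul(Z, Z)), mul(SZ, add(add(SZ, SSZ), mul(Z, Z)))))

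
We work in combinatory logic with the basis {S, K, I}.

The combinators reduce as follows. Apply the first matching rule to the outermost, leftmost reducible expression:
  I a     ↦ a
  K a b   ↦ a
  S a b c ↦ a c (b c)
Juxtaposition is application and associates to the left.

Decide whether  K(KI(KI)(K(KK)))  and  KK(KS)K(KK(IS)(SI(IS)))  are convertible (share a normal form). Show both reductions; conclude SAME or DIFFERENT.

Term A:
  start: K(KI(KI)(K(KK)))
  →1  K(I(K(KK)))
  →2  K(K(KK))

Term B:
  start: KK(KS)K(KK(IS)(SI(IS)))
  →1  KK(KK(IS)(SI(IS)))
  →2  K

Answer: DIFFERENT — A ⇓ K(K(KK)), B ⇓ K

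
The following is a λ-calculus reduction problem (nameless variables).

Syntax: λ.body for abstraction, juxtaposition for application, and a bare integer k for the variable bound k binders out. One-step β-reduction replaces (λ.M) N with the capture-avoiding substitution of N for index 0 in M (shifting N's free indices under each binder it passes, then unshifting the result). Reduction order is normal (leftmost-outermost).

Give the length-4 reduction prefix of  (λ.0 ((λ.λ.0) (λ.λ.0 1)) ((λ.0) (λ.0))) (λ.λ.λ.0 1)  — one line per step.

Answer: after 4 steps: λ.0 (λ.0)

Derivation:
  start: (λ.0 ((λ.λ.0) (λ.λ.0 1)) ((λ.0) (λ.0))) (λ.λ.λ.0 1)
  step 1: (λ.λ.λ.0 1) ((λ.λ.0) (λ.λ.0 1)) ((λ.0) (λ.0))
  step 2: (λ.λ.0 1) ((λ.0) (λ.0))
  step 3: λ.0 ((λ.0) (λ.0))
  step 4: λ.0 (λ.0)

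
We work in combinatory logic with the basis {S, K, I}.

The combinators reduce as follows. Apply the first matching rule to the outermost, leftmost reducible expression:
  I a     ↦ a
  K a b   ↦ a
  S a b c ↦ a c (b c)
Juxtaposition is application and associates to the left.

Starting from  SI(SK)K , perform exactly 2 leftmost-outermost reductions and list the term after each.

Answer: after 2 steps: K(SKK)

Derivation:
  start: SI(SK)K
  step 1: IK(SKK)
  step 2: K(SKK)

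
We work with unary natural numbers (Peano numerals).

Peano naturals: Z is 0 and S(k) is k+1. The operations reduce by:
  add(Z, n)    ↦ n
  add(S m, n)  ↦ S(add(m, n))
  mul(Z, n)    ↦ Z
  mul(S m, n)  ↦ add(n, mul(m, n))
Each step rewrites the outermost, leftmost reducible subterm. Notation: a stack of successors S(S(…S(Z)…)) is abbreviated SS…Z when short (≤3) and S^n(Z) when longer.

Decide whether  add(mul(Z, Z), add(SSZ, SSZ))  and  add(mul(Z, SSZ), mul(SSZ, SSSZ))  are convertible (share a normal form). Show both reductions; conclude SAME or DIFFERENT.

Answer: DIFFERENT — A ⇓ S^4(Z), B ⇓ S^6(Z)

Working:
Term A:
  start: add(mul(Z, Z), add(SSZ, SSZ))
  [1] add(Z, add(SSZ, SSZ))
  [2] add(SSZ, SSZ)
  [3] S(add(SZ, SSZ))
  [4] S(S(add(Z, SSZ)))
  [5] S^4(Z)

Term B:
  start: add(mul(Z, SSZ), mul(SSZ, SSSZ))
  [1] add(Z, mul(SSZ, SSSZ))
  [2] mul(SSZ, SSSZ)
  [3] add(SSSZ, mul(SZ, SSSZ))
  [4] S(add(SSZ, mul(SZ, SSSZ)))
  [5] S(S(add(SZ, mul(SZ, SSSZ))))
  [6] S(S(S(add(Z, mul(SZ, SSSZ)))))
  [7] S(S(S(mul(SZ, SSSZ))))
  [8] S(S(S(add(SSSZ, mul(Z, SSSZ)))))
  [9] S(S(S(S(add(SSZ, mul(Z, SSSZ))))))
  [10] S(S(S(S(S(add(SZ, mul(Z, SSSZ)))))))
  [11] S(S(S(S(S(S(add(Z, mul(Z, SSSZ))))))))
  [12] S(S(S(S(S(S(mul(Z, SSSZ)))))))
  [13] S^6(Z)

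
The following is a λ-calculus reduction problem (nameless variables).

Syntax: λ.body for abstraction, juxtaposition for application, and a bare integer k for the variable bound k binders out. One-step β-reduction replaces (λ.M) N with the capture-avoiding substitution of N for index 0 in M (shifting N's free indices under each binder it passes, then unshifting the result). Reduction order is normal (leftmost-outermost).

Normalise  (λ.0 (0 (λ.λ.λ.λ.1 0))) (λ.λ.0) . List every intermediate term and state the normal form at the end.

Answer: normal form = λ.0  (in 2 steps)

Working:
  start: (λ.0 (0 (λ.λ.λ.λ.1 0))) (λ.λ.0)
  step 1: (λ.λ.0) ((λ.λ.0) (λ.λ.λ.λ.1 0))
  step 2: λ.0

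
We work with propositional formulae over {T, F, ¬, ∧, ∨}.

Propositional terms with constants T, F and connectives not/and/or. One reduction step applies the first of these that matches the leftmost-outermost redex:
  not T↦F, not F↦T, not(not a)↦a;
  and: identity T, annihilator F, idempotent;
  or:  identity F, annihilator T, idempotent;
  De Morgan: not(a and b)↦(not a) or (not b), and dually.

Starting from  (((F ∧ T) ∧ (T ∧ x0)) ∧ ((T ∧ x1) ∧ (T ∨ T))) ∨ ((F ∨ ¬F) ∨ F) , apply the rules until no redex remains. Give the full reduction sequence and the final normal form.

  start: (((F ∧ T) ∧ (T ∧ x0)) ∧ ((T ∧ x1) ∧ (T ∨ T))) ∨ ((F ∨ ¬F) ∨ F)
  step 1: ((F ∧ (T ∧ x0)) ∧ ((T ∧ x1) ∧ (T ∨ T))) ∨ ((F ∨ ¬F) ∨ F)
  step 2: (F ∧ ((T ∧ x1) ∧ (T ∨ T))) ∨ ((F ∨ ¬F) ∨ F)
  step 3: F ∨ ((F ∨ ¬F) ∨ F)
  step 4: (F ∨ ¬F) ∨ F
  step 5: F ∨ ¬F
  step 6: ¬F
  step 7: T

Answer: normal form = T  (in 7 steps)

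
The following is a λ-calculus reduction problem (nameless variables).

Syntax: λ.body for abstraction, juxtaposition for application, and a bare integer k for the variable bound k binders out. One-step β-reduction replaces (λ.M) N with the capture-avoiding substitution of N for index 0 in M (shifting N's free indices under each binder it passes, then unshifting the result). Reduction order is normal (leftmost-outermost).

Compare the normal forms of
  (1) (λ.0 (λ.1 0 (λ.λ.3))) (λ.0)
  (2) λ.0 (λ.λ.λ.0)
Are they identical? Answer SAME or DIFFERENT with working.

Answer: SAME — A ⇓ λ.0 (λ.λ.λ.0), B ⇓ λ.0 (λ.λ.λ.0)

Derivation:
Term A:
  start: (λ.0 (λ.1 0 (λ.λ.3))) (λ.0)
  step 1: (λ.0) (λ.(λ.0) 0 (λ.λ.λ.0))
  step 2: λ.(λ.0) 0 (λ.λ.λ.0)
  step 3: λ.0 (λ.λ.λ.0)

Term B:
  start: λ.0 (λ.λ.λ.0)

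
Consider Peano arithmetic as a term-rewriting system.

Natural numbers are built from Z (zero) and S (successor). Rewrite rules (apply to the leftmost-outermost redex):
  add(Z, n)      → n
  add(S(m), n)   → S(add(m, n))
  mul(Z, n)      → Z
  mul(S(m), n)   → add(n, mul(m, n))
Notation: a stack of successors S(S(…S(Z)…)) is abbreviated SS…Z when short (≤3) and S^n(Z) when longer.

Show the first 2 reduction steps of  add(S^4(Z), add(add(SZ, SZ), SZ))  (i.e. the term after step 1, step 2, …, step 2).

Answer: after 2 steps: S(S(add(SSZ, add(add(SZ, SZ), SZ))))

Derivation:
  start: add(S^4(Z), add(add(SZ, SZ), SZ))
  →1  S(add(SSSZ, add(add(SZ, SZ), SZ)))
  →2  S(S(add(SSZ, add(add(SZ, SZ), SZ))))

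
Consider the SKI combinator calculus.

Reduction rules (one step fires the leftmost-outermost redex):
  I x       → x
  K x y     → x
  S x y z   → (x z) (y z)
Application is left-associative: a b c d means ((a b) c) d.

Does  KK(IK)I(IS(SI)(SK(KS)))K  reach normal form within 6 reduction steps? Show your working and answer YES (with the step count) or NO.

  start: KK(IK)I(IS(SI)(SK(KS)))K
  →1  KI(IS(SI)(SK(KS)))K
  →2  IK
  →3  K

Answer: YES — reaches normal form K in 3 ≤ 6 steps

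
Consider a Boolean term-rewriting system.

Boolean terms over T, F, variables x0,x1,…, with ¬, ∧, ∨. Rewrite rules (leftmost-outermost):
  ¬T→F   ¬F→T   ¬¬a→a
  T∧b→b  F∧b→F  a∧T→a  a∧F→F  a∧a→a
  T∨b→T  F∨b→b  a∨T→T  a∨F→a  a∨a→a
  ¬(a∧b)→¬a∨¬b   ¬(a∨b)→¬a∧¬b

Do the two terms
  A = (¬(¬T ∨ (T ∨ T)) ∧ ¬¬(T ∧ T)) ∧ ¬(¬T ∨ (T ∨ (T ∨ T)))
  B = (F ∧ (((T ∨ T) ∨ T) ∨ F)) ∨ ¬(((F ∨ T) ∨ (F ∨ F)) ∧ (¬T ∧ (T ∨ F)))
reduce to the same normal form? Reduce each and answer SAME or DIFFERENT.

Term A:
  start: (¬(¬T ∨ (T ∨ T)) ∧ ¬¬(T ∧ T)) ∧ ¬(¬T ∨ (T ∨ (T ∨ T)))
  →1  ((¬¬T ∧ ¬(T ∨ T)) ∧ ¬¬(T ∧ T)) ∧ ¬(¬T ∨ (T ∨ (T ∨ T)))
  →2  ((T ∧ ¬(T ∨ T)) ∧ ¬¬(T ∧ T)) ∧ ¬(¬T ∨ (T ∨ (T ∨ T)))
  →3  (¬(T ∨ T) ∧ ¬¬(T ∧ T)) ∧ ¬(¬T ∨ (T ∨ (T ∨ T)))
  →4  ((¬T ∧ ¬T) ∧ ¬¬(T ∧ T)) ∧ ¬(¬T ∨ (T ∨ (T ∨ T)))
  →5  (¬T ∧ ¬¬(T ∧ T)) ∧ ¬(¬T ∨ (T ∨ (T ∨ T)))
  →6  (F ∧ ¬¬(T ∧ T)) ∧ ¬(¬T ∨ (T ∨ (T ∨ T)))
  →7  F ∧ ¬(¬T ∨ (T ∨ (T ∨ T)))
  →8  F

Term B:
  start: (F ∧ (((T ∨ T) ∨ T) ∨ F)) ∨ ¬(((F ∨ T) ∨ (F ∨ F)) ∧ (¬T ∧ (T ∨ F)))
  →1  F ∨ ¬(((F ∨ T) ∨ (F ∨ F)) ∧ (¬T ∧ (T ∨ F)))
  →2  ¬(((F ∨ T) ∨ (F ∨ F)) ∧ (¬T ∧ (T ∨ F)))
  →3  ¬((F ∨ T) ∨ (F ∨ F)) ∨ ¬(¬T ∧ (T ∨ F))
  →4  (¬(F ∨ T) ∧ ¬(F ∨ F)) ∨ ¬(¬T ∧ (T ∨ F))
  →5  ((¬F ∧ ¬T) ∧ ¬(F ∨ F)) ∨ ¬(¬T ∧ (T ∨ F))
  →6  ((T ∧ ¬T) ∧ ¬(F ∨ F)) ∨ ¬(¬T ∧ (T ∨ F))
  →7  (¬T ∧ ¬(F ∨ F)) ∨ ¬(¬T ∧ (T ∨ F))
  →8  (F ∧ ¬(F ∨ F)) ∨ ¬(¬T ∧ (T ∨ F))
  →9  F ∨ ¬(¬T ∧ (T ∨ F))
  →10  ¬(¬T ∧ (T ∨ F))
  →11  ¬¬T ∨ ¬(T ∨ F)
  →12  T ∨ ¬(T ∨ F)
  →13  T

Answer: DIFFERENT — A ⇓ F, B ⇓ T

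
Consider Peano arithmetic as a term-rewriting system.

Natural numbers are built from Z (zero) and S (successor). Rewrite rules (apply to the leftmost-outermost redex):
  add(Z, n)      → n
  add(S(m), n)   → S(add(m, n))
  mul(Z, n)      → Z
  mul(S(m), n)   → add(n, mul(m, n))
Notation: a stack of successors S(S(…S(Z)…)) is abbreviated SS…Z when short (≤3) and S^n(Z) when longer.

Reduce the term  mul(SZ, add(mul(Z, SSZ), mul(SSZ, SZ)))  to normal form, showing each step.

  start: mul(SZ, add(mul(Z, SSZ), mul(SSZ, SZ)))
  [1] add(add(mul(Z, SSZ), mul(SSZ, SZ)), mul(Z, add(mul(Z, SSZ), mul(SSZ, SZ))))
  [2] add(add(Z, mul(SSZ, SZ)), mul(Z, add(mul(Z, SSZ), mul(SSZ, SZ))))
  [3] add(mul(SSZ, SZ), mul(Z, add(mul(Z, SSZ), mul(SSZ, SZ))))
  [4] add(add(SZ, mul(SZ, SZ)), mul(Z, add(mul(Z, SSZ), mul(SSZ, SZ))))
  [5] add(S(add(Z, mul(SZ, SZ))), mul(Z, add(mul(Z, SSZ), mul(SSZ, SZ))))
  [6] S(add(add(Z, mul(SZ, SZ)), mul(Z, add(mul(Z, SSZ), mul(SSZ, SZ)))))
  [7] S(add(mul(SZ, SZ), mul(Z, add(mul(Z, SSZ), mul(SSZ, SZ)))))
  [8] S(add(add(SZ, mul(Z, SZ)), mul(Z, add(mul(Z, SSZ), mul(SSZ, SZ)))))
  [9] S(add(S(add(Z, mul(Z, SZ))), mul(Z, add(mul(Z, SSZ), mul(SSZ, SZ)))))
  [10] S(S(add(add(Z, mul(Z, SZ)), mul(Z, add(mul(Z, SSZ), mul(SSZ, SZ))))))
  [11] S(S(add(mul(Z, SZ), mul(Z, add(mul(Z, SSZ), mul(SSZ, SZ))))))
  [12] S(S(add(Z, mul(Z, add(mul(Z, SSZ), mul(SSZ, SZ))))))
  [13] S(S(mul(Z, add(mul(Z, SSZ), mul(SSZ, SZ)))))
  [14] SSZ

Answer: normal form = SSZ  (in 14 steps)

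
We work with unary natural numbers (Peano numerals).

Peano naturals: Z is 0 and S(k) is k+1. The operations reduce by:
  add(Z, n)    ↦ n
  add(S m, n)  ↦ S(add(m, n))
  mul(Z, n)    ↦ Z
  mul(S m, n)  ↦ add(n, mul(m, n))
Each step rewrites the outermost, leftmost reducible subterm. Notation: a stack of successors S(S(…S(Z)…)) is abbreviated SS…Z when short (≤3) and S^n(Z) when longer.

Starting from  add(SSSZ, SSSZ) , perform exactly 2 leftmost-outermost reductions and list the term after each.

  start: add(SSSZ, SSSZ)
  [1] S(add(SSZ, SSSZ))
  [2] S(S(add(SZ, SSSZ)))

Answer: after 2 steps: S(S(add(SZ, SSSZ)))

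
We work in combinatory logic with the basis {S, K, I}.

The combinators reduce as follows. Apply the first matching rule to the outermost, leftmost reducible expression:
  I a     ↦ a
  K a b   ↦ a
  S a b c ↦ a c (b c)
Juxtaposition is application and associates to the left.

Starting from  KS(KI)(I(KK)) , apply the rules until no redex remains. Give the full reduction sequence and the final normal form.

  start: KS(KI)(I(KK))
  step 1: S(I(KK))
  step 2: S(KK)

Answer: normal form = S(KK)  (in 2 steps)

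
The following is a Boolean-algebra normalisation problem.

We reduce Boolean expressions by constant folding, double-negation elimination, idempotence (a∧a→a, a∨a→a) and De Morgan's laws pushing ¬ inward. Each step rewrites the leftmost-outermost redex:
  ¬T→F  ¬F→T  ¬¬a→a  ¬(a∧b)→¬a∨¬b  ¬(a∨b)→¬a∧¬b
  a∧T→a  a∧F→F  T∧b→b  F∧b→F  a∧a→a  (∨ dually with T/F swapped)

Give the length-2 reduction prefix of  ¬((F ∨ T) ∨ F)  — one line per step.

  start: ¬((F ∨ T) ∨ F)
  [1] ¬(F ∨ T) ∧ ¬F
  [2] (¬F ∧ ¬T) ∧ ¬F

Answer: after 2 steps: (¬F ∧ ¬T) ∧ ¬F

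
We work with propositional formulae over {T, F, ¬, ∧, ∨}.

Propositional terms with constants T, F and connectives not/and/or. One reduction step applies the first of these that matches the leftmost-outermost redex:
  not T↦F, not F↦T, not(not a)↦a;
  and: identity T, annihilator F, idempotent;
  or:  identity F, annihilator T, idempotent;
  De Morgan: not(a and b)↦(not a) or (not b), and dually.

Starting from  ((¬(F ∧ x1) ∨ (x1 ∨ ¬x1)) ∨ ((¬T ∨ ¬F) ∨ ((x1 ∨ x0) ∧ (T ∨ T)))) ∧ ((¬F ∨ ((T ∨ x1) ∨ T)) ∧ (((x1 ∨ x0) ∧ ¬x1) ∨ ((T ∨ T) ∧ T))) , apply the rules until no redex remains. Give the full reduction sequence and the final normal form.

  start: ((¬(F ∧ x1) ∨ (x1 ∨ ¬x1)) ∨ ((¬T ∨ ¬F) ∨ ((x1 ∨ x0) ∧ (T ∨ T)))) ∧ ((¬F ∨ ((T ∨ x1) ∨ T)) ∧ (((x1 ∨ x0) ∧ ¬x1) ∨ ((T ∨ T) ∧ T)))
  →1  (((¬F ∨ ¬x1) ∨ (x1 ∨ ¬x1)) ∨ ((¬T ∨ ¬F) ∨ ((x1 ∨ x0) ∧ (T ∨ T)))) ∧ ((¬F ∨ ((T ∨ x1) ∨ T)) ∧ (((x1 ∨ x0) ∧ ¬x1) ∨ ((T ∨ T) ∧ T)))
  →2  (((T ∨ ¬x1) ∨ (x1 ∨ ¬x1)) ∨ ((¬T ∨ ¬F) ∨ ((x1 ∨ x0) ∧ (T ∨ T)))) ∧ ((¬F ∨ ((T ∨ x1) ∨ T)) ∧ (((x1 ∨ x0) ∧ ¬x1) ∨ ((T ∨ T) ∧ T)))
  →3  ((T ∨ (x1 ∨ ¬x1)) ∨ ((¬T ∨ ¬F) ∨ ((x1 ∨ x0) ∧ (T ∨ T)))) ∧ ((¬F ∨ ((T ∨ x1) ∨ T)) ∧ (((x1 ∨ x0) ∧ ¬x1) ∨ ((T ∨ T) ∧ T)))
  →4  (T ∨ ((¬T ∨ ¬F) ∨ ((x1 ∨ x0) ∧ (T ∨ T)))) ∧ ((¬F ∨ ((T ∨ x1) ∨ T)) ∧ (((x1 ∨ x0) ∧ ¬x1) ∨ ((T ∨ T) ∧ T)))
  →5  T ∧ ((¬F ∨ ((T ∨ x1) ∨ T)) ∧ (((x1 ∨ x0) ∧ ¬x1) ∨ ((T ∨ T) ∧ T)))
  →6  (¬F ∨ ((T ∨ x1) ∨ T)) ∧ (((x1 ∨ x0) ∧ ¬x1) ∨ ((T ∨ T) ∧ T))
  →7  (T ∨ ((T ∨ x1) ∨ T)) ∧ (((x1 ∨ x0) ∧ ¬x1) ∨ ((T ∨ T) ∧ T))
  →8  T ∧ (((x1 ∨ x0) ∧ ¬x1) ∨ ((T ∨ T) ∧ T))
  →9  ((x1 ∨ x0) ∧ ¬x1) ∨ ((T ∨ T) ∧ T)
  →10  ((x1 ∨ x0) ∧ ¬x1) ∨ (T ∨ T)
  →11  ((x1 ∨ x0) ∧ ¬x1) ∨ T
  →12  T

Answer: normal form = T  (in 12 steps)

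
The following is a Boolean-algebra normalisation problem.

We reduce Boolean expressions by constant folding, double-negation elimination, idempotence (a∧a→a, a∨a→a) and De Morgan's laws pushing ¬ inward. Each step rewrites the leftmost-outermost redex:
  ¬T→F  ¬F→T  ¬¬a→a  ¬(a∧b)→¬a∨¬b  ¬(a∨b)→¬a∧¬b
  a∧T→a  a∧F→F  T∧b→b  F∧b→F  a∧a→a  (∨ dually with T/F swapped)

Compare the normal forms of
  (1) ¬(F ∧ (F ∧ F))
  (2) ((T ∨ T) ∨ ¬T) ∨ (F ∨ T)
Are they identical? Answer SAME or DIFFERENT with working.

Answer: SAME — A ⇓ T, B ⇓ T

Working:
Term A:
  start: ¬(F ∧ (F ∧ F))
  step 1: ¬F ∨ ¬(F ∧ F)
  step 2: T ∨ ¬(F ∧ F)
  step 3: T

Term B:
  start: ((T ∨ T) ∨ ¬T) ∨ (F ∨ T)
  step 1: (T ∨ ¬T) ∨ (F ∨ T)
  step 2: T ∨ (F ∨ T)
  step 3: T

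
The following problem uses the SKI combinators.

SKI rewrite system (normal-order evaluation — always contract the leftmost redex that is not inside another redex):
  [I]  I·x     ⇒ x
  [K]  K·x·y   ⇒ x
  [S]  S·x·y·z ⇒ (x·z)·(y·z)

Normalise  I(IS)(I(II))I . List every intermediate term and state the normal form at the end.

  start: I(IS)(I(II))I
  [1] IS(I(II))I
  [2] S(I(II))I
  [3] S(II)I
  [4] SII

Answer: normal form = SII  (in 4 steps)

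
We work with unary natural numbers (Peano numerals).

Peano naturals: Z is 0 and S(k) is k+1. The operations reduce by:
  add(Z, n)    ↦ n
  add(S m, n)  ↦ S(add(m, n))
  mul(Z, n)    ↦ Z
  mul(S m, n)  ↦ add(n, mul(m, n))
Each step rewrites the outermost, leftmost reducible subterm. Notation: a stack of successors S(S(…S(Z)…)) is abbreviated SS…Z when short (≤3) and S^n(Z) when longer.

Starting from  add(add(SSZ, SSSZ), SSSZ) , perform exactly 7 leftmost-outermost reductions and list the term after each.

Answer: after 7 steps: S(S(S(S(add(SZ, SSSZ)))))

Derivation:
  start: add(add(SSZ, SSSZ), SSSZ)
  →1  add(S(add(SZ, SSSZ)), SSSZ)
  →2  S(add(add(SZ, SSSZ), SSSZ))
  →3  S(add(S(add(Z, SSSZ)), SSSZ))
  →4  S(S(add(add(Z, SSSZ), SSSZ)))
  →5  S(S(add(SSSZ, SSSZ)))
  →6  S(S(S(add(SSZ, SSSZ))))
  →7  S(S(S(S(add(SZ, SSSZ)))))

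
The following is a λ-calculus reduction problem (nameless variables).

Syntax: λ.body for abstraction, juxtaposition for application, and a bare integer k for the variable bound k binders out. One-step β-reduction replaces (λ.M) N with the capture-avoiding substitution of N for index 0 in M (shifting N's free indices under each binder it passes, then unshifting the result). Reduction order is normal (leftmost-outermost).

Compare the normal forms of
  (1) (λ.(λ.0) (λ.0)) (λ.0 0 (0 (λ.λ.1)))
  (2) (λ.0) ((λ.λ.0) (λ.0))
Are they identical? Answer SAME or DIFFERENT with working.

Term A:
  start: (λ.(λ.0) (λ.0)) (λ.0 0 (0 (λ.λ.1)))
  →1  (λ.0) (λ.0)
  →2  λ.0

Term B:
  start: (λ.0) ((λ.λ.0) (λ.0))
  →1  (λ.λ.0) (λ.0)
  →2  λ.0

Answer: SAME — A ⇓ λ.0, B ⇓ λ.0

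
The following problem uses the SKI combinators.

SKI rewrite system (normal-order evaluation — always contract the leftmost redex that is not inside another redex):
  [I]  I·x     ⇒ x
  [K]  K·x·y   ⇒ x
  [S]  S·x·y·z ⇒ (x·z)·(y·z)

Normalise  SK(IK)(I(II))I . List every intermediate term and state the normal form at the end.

Answer: normal form = I  (in 5 steps)

Reduction:
  start: SK(IK)(I(II))I
  →1  K(I(II))(IK(I(II)))I
  →2  I(II)I
  →3  III
  →4  II
  →5  I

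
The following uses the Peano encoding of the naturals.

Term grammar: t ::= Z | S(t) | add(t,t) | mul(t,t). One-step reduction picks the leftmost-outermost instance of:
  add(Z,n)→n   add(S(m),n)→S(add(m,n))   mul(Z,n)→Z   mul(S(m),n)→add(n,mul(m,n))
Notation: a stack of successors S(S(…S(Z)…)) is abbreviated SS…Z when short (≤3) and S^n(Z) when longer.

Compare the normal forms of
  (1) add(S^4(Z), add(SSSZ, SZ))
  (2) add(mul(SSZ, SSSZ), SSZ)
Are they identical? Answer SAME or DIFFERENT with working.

Answer: SAME — A ⇓ S^8(Z), B ⇓ S^8(Z)

Working:
Term A:
  start: add(S^4(Z), add(SSSZ, SZ))
  step 1: S(add(SSSZ, add(SSSZ, SZ)))
  step 2: S(S(add(SSZ, add(SSSZ, SZ))))
  step 3: S(S(S(add(SZ, add(SSSZ, SZ)))))
  step 4: S(S(S(S(add(Z, add(SSSZ, SZ))))))
  step 5: S(S(S(S(add(SSSZ, SZ)))))
  step 6: S(S(S(S(S(add(SSZ, SZ))))))
  step 7: S(S(S(S(S(S(add(SZ, SZ)))))))
  step 8: S(S(S(S(S(S(S(add(Z, SZ))))))))
  step 9: S^8(Z)

Term B:
  start: add(mul(SSZ, SSSZ), SSZ)
  step 1: add(add(SSSZ, mul(SZ, SSSZ)), SSZ)
  step 2: add(S(add(SSZ, mul(SZ, SSSZ))), SSZ)
  step 3: S(add(add(SSZ, mul(SZ, SSSZ)), SSZ))
  step 4: S(add(S(add(SZ, mul(SZ, SSSZ))), SSZ))
  step 5: S(S(add(add(SZ, mul(SZ, SSSZ)), SSZ)))
  step 6: S(S(add(S(add(Z, mul(SZ, SSSZ))), SSZ)))
  step 7: S(S(S(add(add(Z, mul(SZ, SSSZ)), SSZ))))
  step 8: S(S(S(add(mul(SZ, SSSZ), SSZ))))
  step 9: S(S(S(add(add(SSSZ, mul(Z, SSSZ)), SSZ))))
  step 10: S(S(S(add(S(add(SSZ, mul(Z, SSSZ))), SSZ))))
  step 11: S(S(S(S(add(add(SSZ, mul(Z, SSSZ)), SSZ)))))
  step 12: S(S(S(S(add(S(add(SZ, mul(Z, SSSZ))), SSZ)))))
  step 13: S(S(S(S(S(add(add(SZ, mul(Z, SSSZ)), SSZ))))))
  step 14: S(S(S(S(S(add(S(add(Z, mul(Z, SSSZ))), SSZ))))))
  step 15: S(S(S(S(S(S(add(add(Z, mul(Z, SSSZ)), SSZ)))))))
  step 16: S(S(S(S(S(S(add(mul(Z, SSSZ), SSZ)))))))
  step 17: S(S(S(S(S(S(add(Z, SSZ)))))))
  step 18: S^8(Z)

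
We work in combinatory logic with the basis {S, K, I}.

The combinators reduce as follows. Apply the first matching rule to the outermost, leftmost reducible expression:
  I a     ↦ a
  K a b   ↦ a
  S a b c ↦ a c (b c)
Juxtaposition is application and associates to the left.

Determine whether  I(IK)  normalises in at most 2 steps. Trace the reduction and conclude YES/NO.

Answer: YES — reaches normal form K in 2 ≤ 2 steps

Derivation:
  start: I(IK)
  step 1: IK
  step 2: K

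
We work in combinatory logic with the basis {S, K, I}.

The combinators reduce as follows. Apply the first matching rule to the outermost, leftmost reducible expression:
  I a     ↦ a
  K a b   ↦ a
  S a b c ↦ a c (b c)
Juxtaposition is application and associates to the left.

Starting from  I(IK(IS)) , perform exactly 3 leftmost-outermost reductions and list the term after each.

Answer: after 3 steps: KS

Reduction:
  start: I(IK(IS))
  →1  IK(IS)
  →2  K(IS)
  →3  KS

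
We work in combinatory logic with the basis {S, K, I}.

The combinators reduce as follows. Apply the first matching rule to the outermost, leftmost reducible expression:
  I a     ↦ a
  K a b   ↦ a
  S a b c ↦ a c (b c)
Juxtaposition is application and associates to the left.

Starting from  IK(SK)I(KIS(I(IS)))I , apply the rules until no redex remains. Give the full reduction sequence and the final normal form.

  start: IK(SK)I(KIS(I(IS)))I
  [1] K(SK)I(KIS(I(IS)))I
  [2] SK(KIS(I(IS)))I
  [3] KI(KIS(I(IS))I)
  [4] I

Answer: normal form = I  (in 4 steps)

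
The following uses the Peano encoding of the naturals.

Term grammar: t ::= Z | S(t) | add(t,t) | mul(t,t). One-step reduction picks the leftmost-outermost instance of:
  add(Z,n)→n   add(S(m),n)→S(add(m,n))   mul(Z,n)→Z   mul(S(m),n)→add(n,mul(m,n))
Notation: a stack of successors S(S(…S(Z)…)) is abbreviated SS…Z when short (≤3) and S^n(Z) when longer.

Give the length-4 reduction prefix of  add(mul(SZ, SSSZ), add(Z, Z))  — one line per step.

Answer: after 4 steps: S(add(S(add(SZ, mul(Z, SSSZ))), add(Z, Z)))

Working:
  start: add(mul(SZ, SSSZ), add(Z, Z))
  [1] add(add(SSSZ, mul(Z, SSSZ)), add(Z, Z))
  [2] add(S(add(SSZ, mul(Z, SSSZ))), add(Z, Z))
  [3] S(add(add(SSZ, mul(Z, SSSZ)), add(Z, Z)))
  [4] S(add(S(add(SZ, mul(Z, SSSZ))), add(Z, Z)))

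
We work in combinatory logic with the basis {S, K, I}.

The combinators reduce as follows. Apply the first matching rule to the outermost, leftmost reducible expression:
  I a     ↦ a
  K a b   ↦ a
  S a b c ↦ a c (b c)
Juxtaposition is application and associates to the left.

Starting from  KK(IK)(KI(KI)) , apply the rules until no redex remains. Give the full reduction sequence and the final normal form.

Answer: normal form = KI  (in 2 steps)

Derivation:
  start: KK(IK)(KI(KI))
  step 1: K(KI(KI))
  step 2: KI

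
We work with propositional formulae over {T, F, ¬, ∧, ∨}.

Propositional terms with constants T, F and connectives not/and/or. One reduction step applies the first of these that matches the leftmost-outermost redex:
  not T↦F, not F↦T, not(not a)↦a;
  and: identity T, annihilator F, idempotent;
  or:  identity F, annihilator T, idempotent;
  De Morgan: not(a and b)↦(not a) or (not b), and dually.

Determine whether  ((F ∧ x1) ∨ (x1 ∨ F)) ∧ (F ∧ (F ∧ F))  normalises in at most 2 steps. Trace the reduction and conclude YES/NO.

  start: ((F ∧ x1) ∨ (x1 ∨ F)) ∧ (F ∧ (F ∧ F))
  →1  (F ∨ (x1 ∨ F)) ∧ (F ∧ (F ∧ F))
  →2  (x1 ∨ F) ∧ (F ∧ (F ∧ F))

Answer: NO — after 2 steps the term is (x1 ∨ F) ∧ (F ∧ (F ∧ F)), not yet normal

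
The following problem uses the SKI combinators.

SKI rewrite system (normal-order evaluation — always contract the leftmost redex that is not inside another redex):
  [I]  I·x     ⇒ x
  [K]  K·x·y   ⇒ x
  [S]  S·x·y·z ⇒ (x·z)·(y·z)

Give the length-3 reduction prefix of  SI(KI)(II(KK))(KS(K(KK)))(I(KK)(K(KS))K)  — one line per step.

  start: SI(KI)(II(KK))(KS(K(KK)))(I(KK)(K(KS))K)
  step 1: I(II(KK))(KI(II(KK)))(KS(K(KK)))(I(KK)(K(KS))K)
  step 2: II(KK)(KI(II(KK)))(KS(K(KK)))(I(KK)(K(KS))K)
  step 3: I(KK)(KI(II(KK)))(KS(K(KK)))(I(KK)(K(KS))K)

Answer: after 3 steps: I(KK)(KI(II(KK)))(KS(K(KK)))(I(KK)(K(KS))K)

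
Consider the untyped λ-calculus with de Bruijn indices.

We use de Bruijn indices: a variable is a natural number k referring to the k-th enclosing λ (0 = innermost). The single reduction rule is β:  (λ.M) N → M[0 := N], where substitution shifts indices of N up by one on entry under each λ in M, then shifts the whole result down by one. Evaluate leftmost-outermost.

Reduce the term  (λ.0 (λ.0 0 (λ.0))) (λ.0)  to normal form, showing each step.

Answer: normal form = λ.0 0 (λ.0)  (in 2 steps)

Derivation:
  start: (λ.0 (λ.0 0 (λ.0))) (λ.0)
  step 1: (λ.0) (λ.0 0 (λ.0))
  step 2: λ.0 0 (λ.0)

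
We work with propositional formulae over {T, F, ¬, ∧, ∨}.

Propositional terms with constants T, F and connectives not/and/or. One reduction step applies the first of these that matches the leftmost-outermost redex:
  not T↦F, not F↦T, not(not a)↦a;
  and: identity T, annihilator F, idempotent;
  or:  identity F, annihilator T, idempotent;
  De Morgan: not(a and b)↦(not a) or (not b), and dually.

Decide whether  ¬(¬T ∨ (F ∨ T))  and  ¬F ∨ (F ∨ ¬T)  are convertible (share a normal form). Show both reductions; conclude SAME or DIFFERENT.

Term A:
  start: ¬(¬T ∨ (F ∨ T))
  step 1: ¬¬T ∧ ¬(F ∨ T)
  step 2: T ∧ ¬(F ∨ T)
  step 3: ¬(F ∨ T)
  step 4: ¬F ∧ ¬T
  step 5: T ∧ ¬T
  step 6: ¬T
  step 7: F

Term B:
  start: ¬F ∨ (F ∨ ¬T)
  step 1: T ∨ (F ∨ ¬T)
  step 2: T

Answer: DIFFERENT — A ⇓ F, B ⇓ T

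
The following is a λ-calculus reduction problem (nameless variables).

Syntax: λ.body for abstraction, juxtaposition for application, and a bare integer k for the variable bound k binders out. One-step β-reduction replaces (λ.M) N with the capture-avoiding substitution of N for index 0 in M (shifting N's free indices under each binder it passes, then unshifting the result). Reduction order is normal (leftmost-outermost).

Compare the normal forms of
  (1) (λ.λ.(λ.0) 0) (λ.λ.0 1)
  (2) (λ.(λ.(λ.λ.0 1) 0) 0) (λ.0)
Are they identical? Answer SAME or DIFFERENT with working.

Answer: DIFFERENT — A ⇓ λ.0, B ⇓ λ.0 (λ.0)

Derivation:
Term A:
  start: (λ.λ.(λ.0) 0) (λ.λ.0 1)
  [1] λ.(λ.0) 0
  [2] λ.0

Term B:
  start: (λ.(λ.(λ.λ.0 1) 0) 0) (λ.0)
  [1] (λ.(λ.λ.0 1) 0) (λ.0)
  [2] (λ.λ.0 1) (λ.0)
  [3] λ.0 (λ.0)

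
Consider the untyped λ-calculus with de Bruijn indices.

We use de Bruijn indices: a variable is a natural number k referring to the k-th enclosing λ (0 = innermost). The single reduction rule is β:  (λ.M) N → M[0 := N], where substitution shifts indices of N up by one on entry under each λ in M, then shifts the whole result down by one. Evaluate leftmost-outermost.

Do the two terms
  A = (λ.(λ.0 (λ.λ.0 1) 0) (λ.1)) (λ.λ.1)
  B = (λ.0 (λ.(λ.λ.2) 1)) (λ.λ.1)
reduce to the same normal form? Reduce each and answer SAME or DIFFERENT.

Term A:
  start: (λ.(λ.0 (λ.λ.0 1) 0) (λ.1)) (λ.λ.1)
  →1  (λ.0 (λ.λ.0 1) 0) (λ.λ.λ.1)
  →2  (λ.λ.λ.1) (λ.λ.0 1) (λ.λ.λ.1)
  →3  (λ.λ.1) (λ.λ.λ.1)
  →4  λ.λ.λ.λ.1

Term B:
  start: (λ.0 (λ.(λ.λ.2) 1)) (λ.λ.1)
  →1  (λ.λ.1) (λ.(λ.λ.2) (λ.λ.1))
  →2  λ.λ.(λ.λ.2) (λ.λ.1)
  →3  λ.λ.λ.1

Answer: DIFFERENT — A ⇓ λ.λ.λ.λ.1, B ⇓ λ.λ.λ.1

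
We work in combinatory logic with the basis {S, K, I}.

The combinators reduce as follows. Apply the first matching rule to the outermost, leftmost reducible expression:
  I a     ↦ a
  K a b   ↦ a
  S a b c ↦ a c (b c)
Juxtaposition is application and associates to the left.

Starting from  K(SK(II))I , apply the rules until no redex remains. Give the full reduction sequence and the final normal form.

  start: K(SK(II))I
  →1  SK(II)
  →2  SKI

Answer: normal form = SKI  (in 2 steps)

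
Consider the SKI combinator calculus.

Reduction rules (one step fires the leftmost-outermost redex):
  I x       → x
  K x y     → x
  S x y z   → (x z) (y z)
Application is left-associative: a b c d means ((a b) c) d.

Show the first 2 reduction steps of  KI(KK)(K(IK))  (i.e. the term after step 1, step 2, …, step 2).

Answer: after 2 steps: K(IK)

Working:
  start: KI(KK)(K(IK))
  →1  I(K(IK))
  →2  K(IK)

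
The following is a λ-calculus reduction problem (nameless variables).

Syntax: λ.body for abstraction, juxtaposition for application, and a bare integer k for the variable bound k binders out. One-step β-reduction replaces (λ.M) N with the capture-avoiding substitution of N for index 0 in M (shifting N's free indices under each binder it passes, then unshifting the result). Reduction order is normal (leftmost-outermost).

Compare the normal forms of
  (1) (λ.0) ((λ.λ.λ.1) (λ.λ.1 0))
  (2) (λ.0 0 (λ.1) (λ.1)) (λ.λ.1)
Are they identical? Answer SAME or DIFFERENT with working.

Answer: DIFFERENT — A ⇓ λ.λ.1, B ⇓ λ.λ.λ.λ.1

Derivation:
Term A:
  start: (λ.0) ((λ.λ.λ.1) (λ.λ.1 0))
  [1] (λ.λ.λ.1) (λ.λ.1 0)
  [2] λ.λ.1

Term B:
  start: (λ.0 0 (λ.1) (λ.1)) (λ.λ.1)
  [1] (λ.λ.1) (λ.λ.1) (λ.λ.λ.1) (λ.λ.λ.1)
  [2] (λ.λ.λ.1) (λ.λ.λ.1) (λ.λ.λ.1)
  [3] (λ.λ.1) (λ.λ.λ.1)
  [4] λ.λ.λ.λ.1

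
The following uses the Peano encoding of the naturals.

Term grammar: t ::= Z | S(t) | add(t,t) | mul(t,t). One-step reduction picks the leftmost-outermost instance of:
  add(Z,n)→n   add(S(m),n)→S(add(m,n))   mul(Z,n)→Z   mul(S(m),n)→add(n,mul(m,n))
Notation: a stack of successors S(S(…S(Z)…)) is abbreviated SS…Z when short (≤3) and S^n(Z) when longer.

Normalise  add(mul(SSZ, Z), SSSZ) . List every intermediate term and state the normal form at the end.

  start: add(mul(SSZ, Z), SSSZ)
  step 1: add(add(Z, mul(SZ, Z)), SSSZ)
  step 2: add(mul(SZ, Z), SSSZ)
  step 3: add(add(Z, mul(Z, Z)), SSSZ)
  step 4: add(mul(Z, Z), SSSZ)
  step 5: add(Z, SSSZ)
  step 6: SSSZ

Answer: normal form = SSSZ  (in 6 steps)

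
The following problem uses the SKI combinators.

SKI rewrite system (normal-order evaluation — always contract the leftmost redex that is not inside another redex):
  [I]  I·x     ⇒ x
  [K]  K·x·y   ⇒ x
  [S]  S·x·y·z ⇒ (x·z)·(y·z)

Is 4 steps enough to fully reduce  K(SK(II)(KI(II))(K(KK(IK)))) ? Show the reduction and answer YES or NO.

  start: K(SK(II)(KI(II))(K(KK(IK))))
  →1  K(K(KI(II))(II(KI(II)))(K(KK(IK))))
  →2  K(KI(II)(K(KK(IK))))
  →3  K(I(K(KK(IK))))
  →4  K(K(KK(IK)))

Answer: NO — after 4 steps the term is K(K(KK(IK))), not yet normal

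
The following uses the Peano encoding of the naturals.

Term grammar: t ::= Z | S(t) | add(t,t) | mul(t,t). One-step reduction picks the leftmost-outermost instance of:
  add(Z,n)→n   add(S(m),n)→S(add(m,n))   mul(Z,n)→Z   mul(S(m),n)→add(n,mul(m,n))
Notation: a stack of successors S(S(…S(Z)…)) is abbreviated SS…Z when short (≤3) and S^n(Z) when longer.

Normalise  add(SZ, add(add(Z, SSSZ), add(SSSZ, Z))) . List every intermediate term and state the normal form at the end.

  start: add(SZ, add(add(Z, SSSZ), add(SSSZ, Z)))
  [1] S(add(Z, add(add(Z, SSSZ), add(SSSZ, Z))))
  [2] S(add(add(Z, SSSZ), add(SSSZ, Z)))
  [3] S(add(SSSZ, add(SSSZ, Z)))
  [4] S(S(add(SSZ, add(SSSZ, Z))))
  [5] S(S(S(add(SZ, add(SSSZ, Z)))))
  [6] S(S(S(S(add(Z, add(SSSZ, Z))))))
  [7] S(S(S(S(add(SSSZ, Z)))))
  [8] S(S(S(S(S(add(SSZ, Z))))))
  [9] S(S(S(S(S(S(add(SZ, Z)))))))
  [10] S(S(S(S(S(S(S(add(Z, Z))))))))
  [11] S^7(Z)

Answer: normal form = S^7(Z)  (in 11 steps)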